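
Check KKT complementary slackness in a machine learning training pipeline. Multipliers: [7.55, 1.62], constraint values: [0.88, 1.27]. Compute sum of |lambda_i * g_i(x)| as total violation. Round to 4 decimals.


KKT complementary slackness check:
lambda_1 * g_1 = 7.55 * 0.88 = 6.644
lambda_2 * g_2 = 1.62 * 1.27 = 2.0574
Total violation = 6.644 + 2.0574 = 8.7014


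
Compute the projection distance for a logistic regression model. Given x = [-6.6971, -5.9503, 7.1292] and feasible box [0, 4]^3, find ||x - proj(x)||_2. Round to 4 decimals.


Project each component onto [0, 4].
clip(-6.6971) = 0.0, clip(-5.9503) = 0.0, clip(7.1292) = 4.0
Projection = [0.0, 0.0, 4.0]
Squared diffs: [44.8511, 35.4061, 9.7919]
Distance = sqrt(90.0491) = 9.4894


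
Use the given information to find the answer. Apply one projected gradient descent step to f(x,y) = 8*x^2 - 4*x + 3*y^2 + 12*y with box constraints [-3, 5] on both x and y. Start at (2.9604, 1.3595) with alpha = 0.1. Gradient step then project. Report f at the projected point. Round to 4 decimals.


Step 1: Compute gradient at (2.9604, 1.3595).
grad_x = 2*8*2.9604 - 4 = 43.3664
grad_y = 2*3*1.3595 + 12 = 20.157
Step 2: Gradient step.
x_raw = 2.9604 - 0.1*43.3664 = -1.3762
y_raw = 1.3595 - 0.1*20.157 = -0.6562
Step 3: Project onto [-3, 5].
x_proj = clip(-1.3762) = -1.3762
y_proj = clip(-0.6562) = -0.6562
Step 4: Evaluate f.
f(-1.3762, -0.6562) = 14.0746


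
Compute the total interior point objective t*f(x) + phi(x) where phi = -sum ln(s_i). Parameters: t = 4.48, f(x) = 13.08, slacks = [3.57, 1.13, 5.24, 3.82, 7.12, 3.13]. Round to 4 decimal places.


Step 1: Compute log-barrier.
ln values: [1.2726, 0.1222, 1.6563, 1.3403, 1.9629, 1.141]
phi = -(1.2726 + 0.1222 + 1.6563 + 1.3403 + 1.9629 + 1.141) = -7.4953
Step 2: Compute augmented objective.
t*f(x) = 4.48*13.08 = 58.5984
Total = 58.5984 - 7.4953 = 51.1031


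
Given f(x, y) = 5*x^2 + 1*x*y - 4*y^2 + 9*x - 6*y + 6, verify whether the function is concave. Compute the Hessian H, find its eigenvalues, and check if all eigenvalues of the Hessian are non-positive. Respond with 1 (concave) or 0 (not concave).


The Hessian of f(x,y) = 5*x^2 + 1*x*y - 4*y^2 + 9*x - 6*y + 6 is:
H = [[10, 1], [1, -8]]
Trace = 10 - 8 = 2
Determinant = 10*-8 - (1)^2 = -81
Discriminant = (2)^2 - 4*-81 = 328.0
Eigenvalues: lambda_1 = -8.0554, lambda_2 = 10.0554
The function is not concave.

0


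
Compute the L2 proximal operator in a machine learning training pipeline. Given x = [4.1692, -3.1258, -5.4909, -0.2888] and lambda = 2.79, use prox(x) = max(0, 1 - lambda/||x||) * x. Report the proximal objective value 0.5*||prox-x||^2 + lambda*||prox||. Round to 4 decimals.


Step 1: Compute ||x||.
||x|| = 7.5754
Step 2: Compute scaling factor.
scale = max(0, 1 - 2.79/7.5754) = 0.6317
Step 3: prox(x) = [2.6337, -1.9746, -3.4686, -0.1824]
||prox(x)|| = 4.7854
Step 4: Proximal objective.
0.5*||prox-x||^2 = 3.8921
lambda*||prox|| = 13.3513
Total = 17.2432


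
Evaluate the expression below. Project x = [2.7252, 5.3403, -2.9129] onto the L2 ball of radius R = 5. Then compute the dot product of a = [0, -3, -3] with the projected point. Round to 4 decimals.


Step 1: Compute ||x|| (intermediates to 6 decimals).
||x|| = sqrt(2.7252^2 + 5.3403^2 + (-2.9129)^2) = 6.665621
Step 2: Project.
Since ||x|| > R, scale = R/||x|| = 5/6.665621 = 0.750118, proj(x) = scale * x
proj(x) = [2.044222, 4.005855, -2.185019]
Step 3: Dot product.
a^T * proj(x) = 0*2.044222 - 3*4.005855 - 3*(-2.185019) = -5.4625


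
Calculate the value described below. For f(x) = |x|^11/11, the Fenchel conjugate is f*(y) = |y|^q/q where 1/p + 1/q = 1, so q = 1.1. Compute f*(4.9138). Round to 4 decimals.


The conjugate exponent q satisfies 1/p + 1/q = 1.
p = 11, so q = 11/(11 - 1) = 1.1
|y|^q = 4.9138^1.1 = 5.7618
f*(4.9138) = 5.7618 / 1.1 = 5.238


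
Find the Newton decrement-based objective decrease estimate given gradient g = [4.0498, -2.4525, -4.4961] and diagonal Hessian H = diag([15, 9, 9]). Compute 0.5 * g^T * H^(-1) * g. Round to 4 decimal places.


Step 1: H is diagonal, so H^(-1) * g = [0.27, -0.2725, -0.4996].
Step 2: g^T H^(-1) g = sum_i g_i^2 / H_ii
  = (4.0498)^2/15 + (-2.4525)^2/9 + (-4.4961)^2/9
  = 1.0934 + 0.6683 + 2.2461 = 4.0078
Step 3: Objective decrease = 0.5 * g^T H^(-1) g = 2.0039


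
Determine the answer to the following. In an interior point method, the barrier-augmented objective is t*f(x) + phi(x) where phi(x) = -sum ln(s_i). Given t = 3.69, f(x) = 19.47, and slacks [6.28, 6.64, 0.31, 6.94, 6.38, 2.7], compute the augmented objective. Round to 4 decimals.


Step 1: Compute log-barrier.
ln values: [1.8374, 1.8931, -1.1712, 1.9373, 1.8532, 0.9933]
phi = -(1.8374 + 1.8931 - 1.1712 + 1.9373 + 1.8532 + 0.9933) = -7.343
Step 2: Compute augmented objective.
t*f(x) = 3.69*19.47 = 71.8443
Total = 71.8443 - 7.343 = 64.5013


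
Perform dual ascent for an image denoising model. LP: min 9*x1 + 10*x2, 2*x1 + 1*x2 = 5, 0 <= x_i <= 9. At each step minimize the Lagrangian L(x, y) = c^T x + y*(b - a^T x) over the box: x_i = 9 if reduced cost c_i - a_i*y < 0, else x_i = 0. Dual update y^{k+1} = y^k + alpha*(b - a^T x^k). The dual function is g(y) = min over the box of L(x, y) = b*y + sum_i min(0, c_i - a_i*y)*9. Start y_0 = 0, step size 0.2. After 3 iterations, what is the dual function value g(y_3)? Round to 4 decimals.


Dual ascent for LP: min 9*x1 + 10*x2, 2*x1 + 1*x2 = 5, 0 <= x_i <= 9
Step 1: y^k = 0.0, reduced costs: (9.0, 10.0)
  x^k = (0.0, 0.0), subgradient = b - a^T x = 5.0
  y^{k+1} = 0.0 + 0.2*5.0 = 1.0
Step 2: y^k = 1.0, reduced costs: (7.0, 9.0)
  x^k = (0.0, 0.0), subgradient = b - a^T x = 5.0
  y^{k+1} = 1.0 + 0.2*5.0 = 2.0
Step 3: y^k = 2.0, reduced costs: (5.0, 8.0)
  x^k = (0.0, 0.0), subgradient = b - a^T x = 5.0
  y^{k+1} = 2.0 + 0.2*5.0 = 3.0
Dual objective at y_3 = 3.0: reduced costs (3.0, 7.0), box minimizer x = (0.0, 0.0)
g(y_3) = b*y + (c1 - a1*y)*x1 + (c2 - a2*y)*x2 = 5*3.0 + 3.0*0.0 + 7.0*0.0 = 15.0 + 0.0 + 0.0 = 15.0


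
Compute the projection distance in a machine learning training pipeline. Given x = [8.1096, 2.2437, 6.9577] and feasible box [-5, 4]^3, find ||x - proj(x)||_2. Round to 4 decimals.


Project each component onto [-5, 4].
clip(8.1096) = 4.0, clip(2.2437) = 2.2437, clip(6.9577) = 4.0
Projection = [4.0, 2.2437, 4.0]
Squared diffs: [16.8888, 0.0, 8.748]
Distance = sqrt(25.6368) = 5.0633


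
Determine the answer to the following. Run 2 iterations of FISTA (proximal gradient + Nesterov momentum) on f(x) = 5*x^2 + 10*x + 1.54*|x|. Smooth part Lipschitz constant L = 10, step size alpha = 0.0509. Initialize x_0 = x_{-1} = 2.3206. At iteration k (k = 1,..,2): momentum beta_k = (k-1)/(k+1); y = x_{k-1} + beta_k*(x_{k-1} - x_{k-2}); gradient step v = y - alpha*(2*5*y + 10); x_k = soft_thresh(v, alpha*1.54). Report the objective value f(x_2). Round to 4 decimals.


FISTA on f(x) = 5*x^2 + 10*x + 1.54*|x|
L = 10, alpha = 0.0509
Iteration 1: beta = 0.0, y = 2.3206 + 0.0*(2.3206 - 2.3206) = 2.3206
  grad(y) = 33.206, v = y - alpha*grad = 0.6304
  prox(v) = soft_thresh(0.6304, 0.0784) = 0.552
Iteration 2: beta = 0.3333, y = 0.552 + 0.3333*(0.552 - 2.3206) = -0.0375
  grad(y) = 9.625, v = y - alpha*grad = -0.5274
  prox(v) = soft_thresh(-0.5274, 0.0784) = -0.449
f(x_2) = 5*(-0.449)^2 + 10*(-0.449) + 1.54*|-0.449| = -2.7906


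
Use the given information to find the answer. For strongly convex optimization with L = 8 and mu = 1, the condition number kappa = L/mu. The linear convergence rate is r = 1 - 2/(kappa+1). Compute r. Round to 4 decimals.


Step 1: Compute the condition number.
kappa = L/mu = 8/1 = 8.0
Step 2: Compute the convergence rate.
r = 1 - 2/(kappa + 1) = 1 - 2*mu/(L + mu) = (L - mu)/(L + mu) = 7/9 = 0.7778


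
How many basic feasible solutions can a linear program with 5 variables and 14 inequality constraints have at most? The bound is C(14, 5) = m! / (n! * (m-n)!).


Each vertex corresponds to some choice of n active constraints out of m, so the number of vertices is at most C(m, n) = m! / (n!(m-n)!).
m = 14, n = 5
Numerator: 14 * 13 * 12 * 11 * 10
Denominator: 5! = 120
C(14, 5) = 2002


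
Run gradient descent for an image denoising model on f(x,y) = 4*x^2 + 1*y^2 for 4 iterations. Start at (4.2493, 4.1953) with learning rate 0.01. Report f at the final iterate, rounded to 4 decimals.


Gradient descent on f(x,y) = 4*x^2 + 1*y^2.
Starting point: (4.2493, 4.1953), alpha = 0.01
Step 1: grad_x = 2*4*4.2493 = 33.9944, grad_y = 2*1*4.1953 = 8.3906
  x_1 = 4.2493 - 0.01*33.9944 = 3.9094
  y_1 = 4.1953 - 0.01*8.3906 = 4.1114
Step 2: grad_x = 2*4*3.9094 = 31.2748, grad_y = 2*1*4.1114 = 8.2228
  x_2 = 3.9094 - 0.01*31.2748 = 3.5966
  y_2 = 4.1114 - 0.01*8.2228 = 4.0292
Step 3: grad_x = 2*4*3.5966 = 28.7729, grad_y = 2*1*4.0292 = 8.0583
  x_3 = 3.5966 - 0.01*28.7729 = 3.3089
  y_3 = 4.0292 - 0.01*8.0583 = 3.9486
Step 4: grad_x = 2*4*3.3089 = 26.471, grad_y = 2*1*3.9486 = 7.8972
  x_4 = 3.3089 - 0.01*26.471 = 3.0442
  y_4 = 3.9486 - 0.01*7.8972 = 3.8696
f(3.0442, 3.8696) = 4*3.0442^2 + 1*3.8696^2 = 52.0417


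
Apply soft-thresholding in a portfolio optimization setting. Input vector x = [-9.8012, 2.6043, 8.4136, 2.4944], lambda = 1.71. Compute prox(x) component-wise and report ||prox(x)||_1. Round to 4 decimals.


Soft-thresholding with lambda = 1.71:
prox(-9.8012) = sign(-9.8012)*max(|-9.8012| - 1.71, 0) = -8.0912
prox(2.6043) = sign(2.6043)*max(|2.6043| - 1.71, 0) = 0.8943
prox(8.4136) = sign(8.4136)*max(|8.4136| - 1.71, 0) = 6.7036
prox(2.4944) = sign(2.4944)*max(|2.4944| - 1.71, 0) = 0.7844
prox(x) = [-8.0912, 0.8943, 6.7036, 0.7844]
||prox(x)||_1 = 8.0912 + 0.8943 + 6.7036 + 0.7844 = 16.4735


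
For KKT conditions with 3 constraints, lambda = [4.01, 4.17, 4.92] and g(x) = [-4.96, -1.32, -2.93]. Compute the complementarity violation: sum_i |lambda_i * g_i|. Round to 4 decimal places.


KKT complementary slackness check:
lambda_1 * g_1 = 4.01 * -4.96 = -19.8896
lambda_2 * g_2 = 4.17 * -1.32 = -5.5044
lambda_3 * g_3 = 4.92 * -2.93 = -14.4156
Total violation = 19.8896 + 5.5044 + 14.4156 = 39.8096


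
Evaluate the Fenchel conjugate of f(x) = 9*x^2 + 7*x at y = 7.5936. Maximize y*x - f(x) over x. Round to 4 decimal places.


f*(y) = sup_x {y*x - a*x^2 - b*x} = sup_x {(y-b)*x - a*x^2}
FOC: (y - b) - 2a*x = 0 => x* = (y - b)/(2a)
x* = (7.5936 - 7)/(2*9) = 0.033
f*(7.5936) = (y-b)^2/(4a) = (7.5936 - 7)^2/(4*9)
= 0.3524/36 = 0.0098


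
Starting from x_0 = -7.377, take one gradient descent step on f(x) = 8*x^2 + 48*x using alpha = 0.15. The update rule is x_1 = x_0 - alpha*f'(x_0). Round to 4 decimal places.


We compute the gradient at x_0 and apply the update.
f'(x) = 16*x + 48
f'(-7.377) = 16*-7.377 + 48 = -70.032
x_1 = -7.377 - 0.15*-70.032 = 3.1278


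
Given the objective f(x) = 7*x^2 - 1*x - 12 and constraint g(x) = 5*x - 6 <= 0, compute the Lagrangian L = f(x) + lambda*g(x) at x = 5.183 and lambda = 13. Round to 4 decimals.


Step 1: Evaluate f(x).
f(5.183) = 7*5.183^2 - 1*5.183 - 12 = 170.8614
Step 2: Evaluate g(x).
g(5.183) = 5*5.183 - 6 = 19.915
Step 3: Compute Lagrangian.
L = 170.8614 + 13*19.915 = 429.7564


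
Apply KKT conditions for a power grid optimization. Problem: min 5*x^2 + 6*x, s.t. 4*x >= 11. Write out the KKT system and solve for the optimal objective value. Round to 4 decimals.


Step 1: Try lambda = 0 (constraint inactive).
x_unc = -6/(2*5) = -0.6
Check: 4*-0.6 = -2.4 < 11 -- violated!
Step 2: Constraint must be active: 4*x = 11
x* = 11/4 = 2.75
lambda = (2*5*2.75 + 6)/4 = 8.375
Step 3: Compute optimal value.
f(x*) = 5*2.75^2 + 6*2.75 = 54.3125


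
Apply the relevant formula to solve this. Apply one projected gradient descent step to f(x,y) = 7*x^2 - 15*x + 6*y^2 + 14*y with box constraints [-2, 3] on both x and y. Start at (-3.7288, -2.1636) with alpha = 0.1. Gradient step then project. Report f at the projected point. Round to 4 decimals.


Step 1: Compute gradient at (-3.7288, -2.1636).
grad_x = 2*7*-3.7288 - 15 = -67.2032
grad_y = 2*6*-2.1636 + 14 = -11.9632
Step 2: Gradient step.
x_raw = -3.7288 - 0.1*-67.2032 = 2.9915
y_raw = -2.1636 - 0.1*-11.9632 = -0.9673
Step 3: Project onto [-2, 3].
x_proj = clip(2.9915) = 2.9915
y_proj = clip(-0.9673) = -0.9673
Step 4: Evaluate f.
f(2.9915, -0.9673) = 9.8434


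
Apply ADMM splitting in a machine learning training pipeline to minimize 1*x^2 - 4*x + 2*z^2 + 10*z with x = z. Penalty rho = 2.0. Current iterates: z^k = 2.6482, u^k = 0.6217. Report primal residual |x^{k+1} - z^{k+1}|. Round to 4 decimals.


ADMM iteration with rho = 2.0, z^k = 2.6482, u^k = 0.6217
Step 1: x-update.
Minimize 1*x^2 - 4*x + (2.0/2)*(x - 2.6482 + 0.6217)^2
FOC: (2*1 + 2.0)*x = 4 + 2.0*(2.6482 - 0.6217)
x^{k+1} = 2.0133
Step 2: z-update.
Minimize 2*z^2 + 10*z + (2.0/2)*(2.0133 - z + 0.6217)^2
FOC: (2*2 + 2.0)*z = -10 + 2.0*(2.0133 + 0.6217)
z^{k+1} = -0.7884
Step 3: u-update.
u^{k+1} = 0.6217 + 2.0133 + 0.7884 = 3.4233
Step 4: Primal residual = |2.0133 + 0.7884| = 2.8016


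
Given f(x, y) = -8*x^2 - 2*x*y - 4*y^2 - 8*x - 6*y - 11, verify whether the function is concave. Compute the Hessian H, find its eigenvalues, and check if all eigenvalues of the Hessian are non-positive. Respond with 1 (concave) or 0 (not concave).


The Hessian of f(x,y) = -8*x^2 - 2*x*y - 4*y^2 - 8*x - 6*y - 11 is:
H = [[-16, -2], [-2, -8]]
Trace = -16 - 8 = -24
Determinant = -16*-8 - (-2)^2 = 124
Discriminant = (-24)^2 - 4*124 = 80.0
Eigenvalues: lambda_1 = -16.4721, lambda_2 = -7.5279
The function is concave.

1


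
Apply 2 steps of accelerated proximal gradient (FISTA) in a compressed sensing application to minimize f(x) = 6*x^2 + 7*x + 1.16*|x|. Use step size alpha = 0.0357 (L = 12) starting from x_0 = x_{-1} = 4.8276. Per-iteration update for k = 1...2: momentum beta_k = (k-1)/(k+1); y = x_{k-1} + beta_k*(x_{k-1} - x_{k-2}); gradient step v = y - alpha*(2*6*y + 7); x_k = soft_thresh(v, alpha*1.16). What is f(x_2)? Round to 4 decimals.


FISTA on f(x) = 6*x^2 + 7*x + 1.16*|x|
L = 12, alpha = 0.0357
Iteration 1: beta = 0.0, y = 4.8276 + 0.0*(4.8276 - 4.8276) = 4.8276
  grad(y) = 64.9312, v = y - alpha*grad = 2.5096
  prox(v) = soft_thresh(2.5096, 0.0414) = 2.4681
Iteration 2: beta = 0.3333, y = 2.4681 + 0.3333*(2.4681 - 4.8276) = 1.6817
  grad(y) = 27.1799, v = y - alpha*grad = 0.7113
  prox(v) = soft_thresh(0.7113, 0.0414) = 0.6699
f(x_2) = 6*0.6699^2 + 7*0.6699 + 1.16*|0.6699| = 8.1594


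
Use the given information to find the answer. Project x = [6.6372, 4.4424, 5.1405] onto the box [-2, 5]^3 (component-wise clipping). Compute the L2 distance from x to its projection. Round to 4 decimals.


Project each component onto [-2, 5].
clip(6.6372) = 5.0, clip(4.4424) = 4.4424, clip(5.1405) = 5.0
Projection = [5.0, 4.4424, 5.0]
Squared diffs: [2.6804, 0.0, 0.0197]
Distance = sqrt(2.7001) = 1.6432


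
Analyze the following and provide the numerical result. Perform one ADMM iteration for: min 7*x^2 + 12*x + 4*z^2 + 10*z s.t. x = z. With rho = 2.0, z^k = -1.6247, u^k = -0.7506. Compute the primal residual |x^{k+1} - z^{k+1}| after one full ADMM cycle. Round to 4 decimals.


ADMM iteration with rho = 2.0, z^k = -1.6247, u^k = -0.7506
Step 1: x-update.
Minimize 7*x^2 + 12*x + (2.0/2)*(x + 1.6247 - 0.7506)^2
FOC: (2*7 + 2.0)*x = -12 + 2.0*(-1.6247 + 0.7506)
x^{k+1} = -0.8593
Step 2: z-update.
Minimize 4*z^2 + 10*z + (2.0/2)*(-0.8593 - z - 0.7506)^2
FOC: (2*4 + 2.0)*z = -10 + 2.0*(-0.8593 - 0.7506)
z^{k+1} = -1.322
Step 3: u-update.
u^{k+1} = -0.7506 - 0.8593 + 1.322 = -0.2879
Step 4: Primal residual = |-0.8593 + 1.322| = 0.4627


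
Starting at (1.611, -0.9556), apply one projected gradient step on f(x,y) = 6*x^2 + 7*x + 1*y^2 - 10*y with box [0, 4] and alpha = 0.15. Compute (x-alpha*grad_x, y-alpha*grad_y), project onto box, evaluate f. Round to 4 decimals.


Step 1: Compute gradient at (1.611, -0.9556).
grad_x = 2*6*1.611 + 7 = 26.332
grad_y = 2*1*-0.9556 - 10 = -11.9112
Step 2: Gradient step.
x_raw = 1.611 - 0.15*26.332 = -2.3388
y_raw = -0.9556 - 0.15*-11.9112 = 0.8311
Step 3: Project onto [0, 4].
x_proj = clip(-2.3388) = 0.0
y_proj = clip(0.8311) = 0.8311
Step 4: Evaluate f.
f(0.0, 0.8311) = -7.6201


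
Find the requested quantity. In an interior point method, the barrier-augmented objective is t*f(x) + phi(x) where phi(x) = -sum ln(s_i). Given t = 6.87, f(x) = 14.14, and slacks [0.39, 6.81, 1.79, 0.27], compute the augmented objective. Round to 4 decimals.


Step 1: Compute log-barrier.
ln values: [-0.9416, 1.9184, 0.5822, -1.3093]
phi = -(-0.9416 + 1.9184 + 0.5822 - 1.3093) = -0.2497
Step 2: Compute augmented objective.
t*f(x) = 6.87*14.14 = 97.1418
Total = 97.1418 - 0.2497 = 96.8921


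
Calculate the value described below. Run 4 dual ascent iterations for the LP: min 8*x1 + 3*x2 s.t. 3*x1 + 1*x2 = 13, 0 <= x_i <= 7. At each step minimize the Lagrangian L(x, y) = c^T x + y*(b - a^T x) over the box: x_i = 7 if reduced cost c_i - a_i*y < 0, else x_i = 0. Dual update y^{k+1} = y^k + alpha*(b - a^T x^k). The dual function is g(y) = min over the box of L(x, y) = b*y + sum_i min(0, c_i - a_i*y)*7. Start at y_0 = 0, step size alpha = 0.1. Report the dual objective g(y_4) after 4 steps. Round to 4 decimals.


Dual ascent for LP: min 8*x1 + 3*x2, 3*x1 + 1*x2 = 13, 0 <= x_i <= 7
Step 1: y^k = 0.0, reduced costs: (8.0, 3.0)
  x^k = (0.0, 0.0), subgradient = b - a^T x = 13.0
  y^{k+1} = 0.0 + 0.1*13.0 = 1.3
Step 2: y^k = 1.3, reduced costs: (4.1, 1.7)
  x^k = (0.0, 0.0), subgradient = b - a^T x = 13.0
  y^{k+1} = 1.3 + 0.1*13.0 = 2.6
Step 3: y^k = 2.6, reduced costs: (0.2, 0.4)
  x^k = (0.0, 0.0), subgradient = b - a^T x = 13.0
  y^{k+1} = 2.6 + 0.1*13.0 = 3.9
Step 4: y^k = 3.9, reduced costs: (-3.7, -0.9)
  x^k = (7.0, 7.0), subgradient = b - a^T x = -15.0
  y^{k+1} = 3.9 + 0.1*-15.0 = 2.4
Dual objective at y_4 = 2.4: reduced costs (0.8, 0.6), box minimizer x = (0.0, 0.0)
g(y_4) = b*y + (c1 - a1*y)*x1 + (c2 - a2*y)*x2 = 13*2.4 + 0.8*0.0 + 0.6*0.0 = 31.2 + 0.0 + 0.0 = 31.2


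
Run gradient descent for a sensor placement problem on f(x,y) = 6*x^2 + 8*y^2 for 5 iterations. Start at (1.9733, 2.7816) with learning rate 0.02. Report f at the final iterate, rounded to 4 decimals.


Gradient descent on f(x,y) = 6*x^2 + 8*y^2.
Starting point: (1.9733, 2.7816), alpha = 0.02
Step 1: grad_x = 2*6*1.9733 = 23.6796, grad_y = 2*8*2.7816 = 44.5056
  x_1 = 1.9733 - 0.02*23.6796 = 1.4997
  y_1 = 2.7816 - 0.02*44.5056 = 1.8915
Step 2: grad_x = 2*6*1.4997 = 17.9965, grad_y = 2*8*1.8915 = 30.2638
  x_2 = 1.4997 - 0.02*17.9965 = 1.1398
  y_2 = 1.8915 - 0.02*30.2638 = 1.2862
Step 3: grad_x = 2*6*1.1398 = 13.6773, grad_y = 2*8*1.2862 = 20.5794
  x_3 = 1.1398 - 0.02*13.6773 = 0.8662
  y_3 = 1.2862 - 0.02*20.5794 = 0.8746
Step 4: grad_x = 2*6*0.8662 = 10.3948, grad_y = 2*8*0.8746 = 13.994
  x_4 = 0.8662 - 0.02*10.3948 = 0.6583
  y_4 = 0.8746 - 0.02*13.994 = 0.5947
Step 5: grad_x = 2*6*0.6583 = 7.9, grad_y = 2*8*0.5947 = 9.5159
  x_5 = 0.6583 - 0.02*7.9 = 0.5003
  y_5 = 0.5947 - 0.02*9.5159 = 0.4044
f(0.5003, 0.4044) = 6*0.5003^2 + 8*0.4044^2 = 2.8105


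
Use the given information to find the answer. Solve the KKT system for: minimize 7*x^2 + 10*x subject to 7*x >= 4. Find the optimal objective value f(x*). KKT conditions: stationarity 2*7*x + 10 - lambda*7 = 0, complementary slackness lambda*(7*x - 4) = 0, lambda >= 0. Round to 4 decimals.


Step 1: Try lambda = 0 (constraint inactive).
x_unc = -10/(2*7) = -0.7143
Check: 7*-0.7143 = -5.0001 < 4 -- violated!
Step 2: Constraint must be active: 7*x = 4
x* = 4/7 = 0.5714 (rounded; the exact value 4/7 is used below)
lambda = (2*7*(4/7) + 10)/7 = 2.5714
Step 3: Compute optimal value.
f(x*) = 7*(4/7)^2 + 10*(4/7) = 8.0


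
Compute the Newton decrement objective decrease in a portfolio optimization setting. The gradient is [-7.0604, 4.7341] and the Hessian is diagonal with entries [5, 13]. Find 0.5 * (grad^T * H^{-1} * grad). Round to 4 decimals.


Step 1: H is diagonal, so H^(-1) * g = [-1.4121, 0.3642].
Step 2: g^T H^(-1) g = sum_i g_i^2 / H_ii
  = (-7.0604)^2/5 + (4.7341)^2/13
  = 9.9698 + 1.724 = 11.6938
Step 3: Objective decrease = 0.5 * g^T H^(-1) g = 5.8469


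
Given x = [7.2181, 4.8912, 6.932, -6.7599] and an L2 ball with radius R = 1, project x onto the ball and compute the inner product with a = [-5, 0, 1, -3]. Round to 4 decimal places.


Step 1: Compute ||x|| (intermediates to 6 decimals).
||x|| = sqrt(7.2181^2 + 4.8912^2 + 6.932^2 + (-6.7599)^2) = 13.029723
Step 2: Project.
Since ||x|| > R, scale = R/||x|| = 1/13.029723 = 0.076748, proj(x) = scale * x
proj(x) = [0.553975, 0.37539, 0.532017, -0.518809]
Step 3: Dot product.
a^T * proj(x) = -5*0.553975 + 0*0.37539 + 1*0.532017 - 3*(-0.518809) = -0.6814


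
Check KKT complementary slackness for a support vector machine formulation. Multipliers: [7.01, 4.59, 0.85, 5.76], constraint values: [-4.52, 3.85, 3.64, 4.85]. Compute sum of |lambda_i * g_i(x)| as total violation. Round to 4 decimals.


KKT complementary slackness check:
lambda_1 * g_1 = 7.01 * -4.52 = -31.6852
lambda_2 * g_2 = 4.59 * 3.85 = 17.6715
lambda_3 * g_3 = 0.85 * 3.64 = 3.094
lambda_4 * g_4 = 5.76 * 4.85 = 27.936
Total violation = 31.6852 + 17.6715 + 3.094 + 27.936 = 80.3867


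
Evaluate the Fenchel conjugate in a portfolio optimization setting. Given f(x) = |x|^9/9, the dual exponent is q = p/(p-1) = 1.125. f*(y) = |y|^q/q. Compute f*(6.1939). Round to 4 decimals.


The conjugate exponent q satisfies 1/p + 1/q = 1.
p = 9, so q = 9/(9 - 1) = 1.125
|y|^q = 6.1939^1.125 = 7.7796
f*(6.1939) = 7.7796 / 1.125 = 6.9152


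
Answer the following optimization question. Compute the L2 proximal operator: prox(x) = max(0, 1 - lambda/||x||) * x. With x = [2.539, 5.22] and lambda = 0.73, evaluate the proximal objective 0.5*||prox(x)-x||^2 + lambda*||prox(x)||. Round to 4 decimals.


Step 1: Compute ||x||.
||x|| = 5.8047
Step 2: Compute scaling factor.
scale = max(0, 1 - 0.73/5.8047) = 0.8742
Step 3: prox(x) = [2.2197, 4.5635]
||prox(x)|| = 5.0747
Step 4: Proximal objective.
0.5*||prox-x||^2 = 0.2665
lambda*||prox|| = 3.7045
Total = 3.971


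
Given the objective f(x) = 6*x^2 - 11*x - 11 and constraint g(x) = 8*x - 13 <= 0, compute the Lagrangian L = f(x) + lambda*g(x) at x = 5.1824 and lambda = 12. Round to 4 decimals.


Step 1: Evaluate f(x).
f(5.1824) = 6*5.1824^2 - 11*5.1824 - 11 = 93.1372
Step 2: Evaluate g(x).
g(5.1824) = 8*5.1824 - 13 = 28.4592
Step 3: Compute Lagrangian.
L = 93.1372 + 12*28.4592 = 434.6476


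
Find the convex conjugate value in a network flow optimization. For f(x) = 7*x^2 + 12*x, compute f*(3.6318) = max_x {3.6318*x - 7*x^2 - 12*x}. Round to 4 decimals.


f*(y) = sup_x {y*x - a*x^2 - b*x} = sup_x {(y-b)*x - a*x^2}
FOC: (y - b) - 2a*x = 0 => x* = (y - b)/(2a)
x* = (3.6318 - 12)/(2*7) = -0.5977
f*(3.6318) = (y-b)^2/(4a) = (3.6318 - 12)^2/(4*7)
= 70.0268/28 = 2.501


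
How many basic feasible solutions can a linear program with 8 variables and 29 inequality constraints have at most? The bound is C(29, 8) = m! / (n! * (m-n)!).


Each vertex corresponds to some choice of n active constraints out of m, so the number of vertices is at most C(m, n) = m! / (n!(m-n)!).
m = 29, n = 8
Numerator: 29 * 28 * 27 * 26 * 25 * 24 * 23 * 22
Denominator: 8! = 40320
C(29, 8) = 4292145


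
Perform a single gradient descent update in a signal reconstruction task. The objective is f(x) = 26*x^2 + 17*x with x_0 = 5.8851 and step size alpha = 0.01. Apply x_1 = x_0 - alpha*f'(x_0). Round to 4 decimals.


We compute the gradient at x_0 and apply the update.
f'(x) = 52*x + 17
f'(5.8851) = 52*5.8851 + 17 = 323.0252
x_1 = 5.8851 - 0.01*323.0252 = 2.6548


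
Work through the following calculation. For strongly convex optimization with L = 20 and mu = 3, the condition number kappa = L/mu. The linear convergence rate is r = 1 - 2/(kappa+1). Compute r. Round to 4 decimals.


Step 1: Compute the condition number.
kappa = L/mu = 20/3 = 6.6667
Step 2: Compute the convergence rate.
r = 1 - 2/(kappa + 1) = 1 - 2*mu/(L + mu) = (L - mu)/(L + mu) = 17/23 = 0.7391


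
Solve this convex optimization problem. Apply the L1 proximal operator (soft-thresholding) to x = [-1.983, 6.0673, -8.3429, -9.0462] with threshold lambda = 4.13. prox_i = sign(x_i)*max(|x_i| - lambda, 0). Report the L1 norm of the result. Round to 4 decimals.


Soft-thresholding with lambda = 4.13:
prox(-1.983) = sign(-1.983)*max(|-1.983| - 4.13, 0) = 0.0
prox(6.0673) = sign(6.0673)*max(|6.0673| - 4.13, 0) = 1.9373
prox(-8.3429) = sign(-8.3429)*max(|-8.3429| - 4.13, 0) = -4.2129
prox(-9.0462) = sign(-9.0462)*max(|-9.0462| - 4.13, 0) = -4.9162
prox(x) = [0.0, 1.9373, -4.2129, -4.9162]
||prox(x)||_1 = 0.0 + 1.9373 + 4.2129 + 4.9162 = 11.0664


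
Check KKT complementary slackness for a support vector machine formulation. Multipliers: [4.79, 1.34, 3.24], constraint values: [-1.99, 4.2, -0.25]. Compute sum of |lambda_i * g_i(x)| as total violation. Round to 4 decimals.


KKT complementary slackness check:
lambda_1 * g_1 = 4.79 * -1.99 = -9.5321
lambda_2 * g_2 = 1.34 * 4.2 = 5.628
lambda_3 * g_3 = 3.24 * -0.25 = -0.81
Total violation = 9.5321 + 5.628 + 0.81 = 15.9701


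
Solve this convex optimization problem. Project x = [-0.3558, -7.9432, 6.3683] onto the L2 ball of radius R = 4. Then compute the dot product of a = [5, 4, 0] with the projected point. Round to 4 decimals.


Step 1: Compute ||x|| (intermediates to 6 decimals).
||x|| = sqrt((-0.3558)^2 + (-7.9432)^2 + 6.3683^2) = 10.187064
Step 2: Project.
Since ||x|| > R, scale = R/||x|| = 4/10.187064 = 0.392655, proj(x) = scale * x
proj(x) = [-0.139707, -3.118937, 2.500545]
Step 3: Dot product.
a^T * proj(x) = 5*(-0.139707) + 4*(-3.118937) + 0*2.500545 = -13.1743


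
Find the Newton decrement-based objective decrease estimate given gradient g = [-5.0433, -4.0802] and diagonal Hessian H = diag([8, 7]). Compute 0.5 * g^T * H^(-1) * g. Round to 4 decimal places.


Step 1: H is diagonal, so H^(-1) * g = [-0.6304, -0.5829].
Step 2: g^T H^(-1) g = sum_i g_i^2 / H_ii
  = (-5.0433)^2/8 + (-4.0802)^2/7
  = 3.1794 + 2.3783 = 5.5576
Step 3: Objective decrease = 0.5 * g^T H^(-1) g = 2.7788


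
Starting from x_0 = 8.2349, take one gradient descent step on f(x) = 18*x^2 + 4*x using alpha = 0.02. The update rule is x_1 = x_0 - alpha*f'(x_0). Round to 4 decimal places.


We compute the gradient at x_0 and apply the update.
f'(x) = 36*x + 4
f'(8.2349) = 36*8.2349 + 4 = 300.4564
x_1 = 8.2349 - 0.02*300.4564 = 2.2258


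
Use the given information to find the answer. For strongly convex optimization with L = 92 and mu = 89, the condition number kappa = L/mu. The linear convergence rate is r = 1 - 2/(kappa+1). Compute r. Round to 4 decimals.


Step 1: Compute the condition number.
kappa = L/mu = 92/89 = 1.0337
Step 2: Compute the convergence rate.
r = 1 - 2/(kappa + 1) = 1 - 2*mu/(L + mu) = (L - mu)/(L + mu) = 3/181 = 0.0166


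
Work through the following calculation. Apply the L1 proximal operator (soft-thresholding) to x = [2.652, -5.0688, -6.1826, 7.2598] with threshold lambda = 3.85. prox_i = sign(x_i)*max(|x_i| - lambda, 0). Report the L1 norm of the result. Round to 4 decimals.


Soft-thresholding with lambda = 3.85:
prox(2.652) = sign(2.652)*max(|2.652| - 3.85, 0) = 0.0
prox(-5.0688) = sign(-5.0688)*max(|-5.0688| - 3.85, 0) = -1.2188
prox(-6.1826) = sign(-6.1826)*max(|-6.1826| - 3.85, 0) = -2.3326
prox(7.2598) = sign(7.2598)*max(|7.2598| - 3.85, 0) = 3.4098
prox(x) = [0.0, -1.2188, -2.3326, 3.4098]
||prox(x)||_1 = 0.0 + 1.2188 + 2.3326 + 3.4098 = 6.9612


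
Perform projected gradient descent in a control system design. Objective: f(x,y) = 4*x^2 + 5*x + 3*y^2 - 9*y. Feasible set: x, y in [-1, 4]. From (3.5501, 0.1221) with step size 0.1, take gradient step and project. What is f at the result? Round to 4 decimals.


Step 1: Compute gradient at (3.5501, 0.1221).
grad_x = 2*4*3.5501 + 5 = 33.4008
grad_y = 2*3*0.1221 - 9 = -8.2674
Step 2: Gradient step.
x_raw = 3.5501 - 0.1*33.4008 = 0.21
y_raw = 0.1221 - 0.1*-8.2674 = 0.9488
Step 3: Project onto [-1, 4].
x_proj = clip(0.21) = 0.21
y_proj = clip(0.9488) = 0.9488
Step 4: Evaluate f.
f(0.21, 0.9488) = -4.6121


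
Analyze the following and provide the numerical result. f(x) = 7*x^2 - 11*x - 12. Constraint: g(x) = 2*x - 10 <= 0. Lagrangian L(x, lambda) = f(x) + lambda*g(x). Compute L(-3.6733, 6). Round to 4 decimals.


Step 1: Evaluate f(x).
f(-3.6733) = 7*(-3.6733)^2 - 11*(-3.6733) - 12 = 122.8582
Step 2: Evaluate g(x).
g(-3.6733) = 2*-3.6733 - 10 = -17.3466
Step 3: Compute Lagrangian.
L = 122.8582 + 6*-17.3466 = 18.7786


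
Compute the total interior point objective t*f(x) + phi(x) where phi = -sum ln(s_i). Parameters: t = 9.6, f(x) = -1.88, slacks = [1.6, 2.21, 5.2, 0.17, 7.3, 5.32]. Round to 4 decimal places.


Step 1: Compute log-barrier.
ln values: [0.47, 0.793, 1.6487, -1.772, 1.9879, 1.6715]
phi = -(0.47 + 0.793 + 1.6487 - 1.772 + 1.9879 + 1.6715) = -4.799
Step 2: Compute augmented objective.
t*f(x) = 9.6*-1.88 = -18.048
Total = -18.048 - 4.799 = -22.847


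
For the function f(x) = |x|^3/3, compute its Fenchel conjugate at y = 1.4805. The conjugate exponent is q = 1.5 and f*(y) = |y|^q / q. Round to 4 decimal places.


The conjugate exponent q satisfies 1/p + 1/q = 1.
p = 3, so q = 3/(3 - 1) = 1.5
|y|^q = 1.4805^1.5 = 1.8014
f*(1.4805) = 1.8014 / 1.5 = 1.2009


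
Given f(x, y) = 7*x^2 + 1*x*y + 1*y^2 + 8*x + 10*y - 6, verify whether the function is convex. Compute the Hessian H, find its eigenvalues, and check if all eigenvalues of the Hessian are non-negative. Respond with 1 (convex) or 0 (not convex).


The Hessian of f(x,y) = 7*x^2 + 1*x*y + 1*y^2 + 8*x + 10*y - 6 is:
H = [[14, 1], [1, 2]]
Trace = 14 + 2 = 16
Determinant = 14*2 - (1)^2 = 27
Discriminant = (16)^2 - 4*27 = 148.0
Eigenvalues: lambda_1 = 1.9172, lambda_2 = 14.0828
The function is convex.

1


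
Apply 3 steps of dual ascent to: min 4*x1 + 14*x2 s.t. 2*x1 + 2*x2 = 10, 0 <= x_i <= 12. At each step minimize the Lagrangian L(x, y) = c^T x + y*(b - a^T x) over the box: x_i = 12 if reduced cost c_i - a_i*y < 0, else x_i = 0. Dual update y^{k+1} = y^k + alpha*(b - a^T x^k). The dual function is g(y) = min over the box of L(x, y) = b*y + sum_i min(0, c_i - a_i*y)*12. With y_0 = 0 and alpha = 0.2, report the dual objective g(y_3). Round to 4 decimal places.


Dual ascent for LP: min 4*x1 + 14*x2, 2*x1 + 2*x2 = 10, 0 <= x_i <= 12
Step 1: y^k = 0.0, reduced costs: (4.0, 14.0)
  x^k = (0.0, 0.0), subgradient = b - a^T x = 10.0
  y^{k+1} = 0.0 + 0.2*10.0 = 2.0
Step 2: y^k = 2.0, reduced costs: (0.0, 10.0)
  x^k = (0.0, 0.0), subgradient = b - a^T x = 10.0
  y^{k+1} = 2.0 + 0.2*10.0 = 4.0
Step 3: y^k = 4.0, reduced costs: (-4.0, 6.0)
  x^k = (12.0, 0.0), subgradient = b - a^T x = -14.0
  y^{k+1} = 4.0 + 0.2*-14.0 = 1.2
Dual objective at y_3 = 1.2: reduced costs (1.6, 11.6), box minimizer x = (0.0, 0.0)
g(y_3) = b*y + (c1 - a1*y)*x1 + (c2 - a2*y)*x2 = 10*1.2 + 1.6*0.0 + 11.6*0.0 = 12.0 + 0.0 + 0.0 = 12.0


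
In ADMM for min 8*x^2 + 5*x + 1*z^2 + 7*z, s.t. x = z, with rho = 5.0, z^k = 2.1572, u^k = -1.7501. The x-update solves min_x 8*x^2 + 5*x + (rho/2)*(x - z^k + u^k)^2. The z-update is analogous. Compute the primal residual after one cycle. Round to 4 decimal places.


ADMM iteration with rho = 5.0, z^k = 2.1572, u^k = -1.7501
Step 1: x-update.
Minimize 8*x^2 + 5*x + (5.0/2)*(x - 2.1572 - 1.7501)^2
FOC: (2*8 + 5.0)*x = -5 + 5.0*(2.1572 + 1.7501)
x^{k+1} = 0.6922
Step 2: z-update.
Minimize 1*z^2 + 7*z + (5.0/2)*(0.6922 - z - 1.7501)^2
FOC: (2*1 + 5.0)*z = -7 + 5.0*(0.6922 - 1.7501)
z^{k+1} = -1.7556
Step 3: u-update.
u^{k+1} = -1.7501 + 0.6922 + 1.7556 = 0.6977
Step 4: Primal residual = |0.6922 + 1.7556| = 2.4478


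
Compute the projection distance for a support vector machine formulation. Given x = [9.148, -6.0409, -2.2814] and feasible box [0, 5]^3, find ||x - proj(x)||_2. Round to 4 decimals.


Project each component onto [0, 5].
clip(9.148) = 5.0, clip(-6.0409) = 0.0, clip(-2.2814) = 0.0
Projection = [5.0, 0.0, 0.0]
Squared diffs: [17.2059, 36.4925, 5.2048]
Distance = sqrt(58.9032) = 7.6748


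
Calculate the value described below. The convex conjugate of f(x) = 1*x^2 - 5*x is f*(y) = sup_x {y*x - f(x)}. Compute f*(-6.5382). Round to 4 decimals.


f*(y) = sup_x {y*x - a*x^2 - b*x} = sup_x {(y-b)*x - a*x^2}
FOC: (y - b) - 2a*x = 0 => x* = (y - b)/(2a)
x* = (-6.5382 + 5)/(2*1) = -0.7691
f*(-6.5382) = (y-b)^2/(4a) = (-6.5382 + 5)^2/(4*1)
= 2.3661/4 = 0.5915


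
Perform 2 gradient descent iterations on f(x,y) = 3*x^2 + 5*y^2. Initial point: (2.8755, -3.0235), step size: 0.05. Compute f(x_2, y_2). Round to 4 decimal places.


Gradient descent on f(x,y) = 3*x^2 + 5*y^2.
Starting point: (2.8755, -3.0235), alpha = 0.05
Step 1: grad_x = 2*3*2.8755 = 17.253, grad_y = 2*5*-3.0235 = -30.235
  x_1 = 2.8755 - 0.05*17.253 = 2.0129
  y_1 = -3.0235 - 0.05*-30.235 = -1.5118
Step 2: grad_x = 2*3*2.0129 = 12.0771, grad_y = 2*5*-1.5118 = -15.1175
  x_2 = 2.0129 - 0.05*12.0771 = 1.409
  y_2 = -1.5118 - 0.05*-15.1175 = -0.7559
f(1.409, -0.7559) = 3*1.409^2 + 5*(-0.7559)^2 = 8.8125


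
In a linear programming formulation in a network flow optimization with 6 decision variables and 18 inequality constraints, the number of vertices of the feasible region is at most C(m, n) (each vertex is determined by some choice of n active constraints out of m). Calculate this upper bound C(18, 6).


Each vertex corresponds to some choice of n active constraints out of m, so the number of vertices is at most C(m, n) = m! / (n!(m-n)!).
m = 18, n = 6
Numerator: 18 * 17 * 16 * 15 * 14 * 13
Denominator: 6! = 720
C(18, 6) = 18564


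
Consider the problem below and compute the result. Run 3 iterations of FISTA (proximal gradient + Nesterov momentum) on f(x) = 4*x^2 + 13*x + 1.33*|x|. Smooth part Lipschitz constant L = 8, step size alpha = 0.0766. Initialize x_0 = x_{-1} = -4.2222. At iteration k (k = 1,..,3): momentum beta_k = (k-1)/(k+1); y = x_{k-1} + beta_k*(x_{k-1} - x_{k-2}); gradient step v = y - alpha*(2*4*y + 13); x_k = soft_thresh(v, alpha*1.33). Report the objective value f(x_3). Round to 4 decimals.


FISTA on f(x) = 4*x^2 + 13*x + 1.33*|x|
L = 8, alpha = 0.0766
Iteration 1: beta = 0.0, y = -4.2222 + 0.0*(-4.2222 + 4.2222) = -4.2222
  grad(y) = -20.7776, v = y - alpha*grad = -2.6306
  prox(v) = soft_thresh(-2.6306, 0.1019) = -2.5288
Iteration 2: beta = 0.3333, y = -2.5288 + 0.3333*(-2.5288 + 4.2222) = -1.9643
  grad(y) = -2.7142, v = y - alpha*grad = -1.7564
  prox(v) = soft_thresh(-1.7564, 0.1019) = -1.6545
Iteration 3: beta = 0.5, y = -1.6545 + 0.5*(-1.6545 + 2.5288) = -1.2174
  grad(y) = 3.2612, v = y - alpha*grad = -1.4672
  prox(v) = soft_thresh(-1.4672, 0.1019) = -1.3653
f(x_3) = 4*(-1.3653)^2 + 13*(-1.3653) + 1.33*|-1.3653| = -8.4769


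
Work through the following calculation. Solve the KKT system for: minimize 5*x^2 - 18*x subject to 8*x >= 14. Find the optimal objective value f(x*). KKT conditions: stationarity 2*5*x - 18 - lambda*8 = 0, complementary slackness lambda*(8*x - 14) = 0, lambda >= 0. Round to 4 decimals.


Step 1: Try lambda = 0 (constraint inactive).
Stationarity: 2*5*x - 18 = 0
x* = 18/(2*5) = 1.8
Check constraint: 8*1.8 = 14.4 >= 14 -- satisfied.
Step 2: Compute optimal value.
f(x*) = 5*1.8^2 - 18*1.8 = -16.2


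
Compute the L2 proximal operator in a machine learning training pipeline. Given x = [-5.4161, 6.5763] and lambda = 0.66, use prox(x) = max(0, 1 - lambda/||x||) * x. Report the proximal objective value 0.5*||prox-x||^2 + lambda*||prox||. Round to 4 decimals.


Step 1: Compute ||x||.
||x|| = 8.5195
Step 2: Compute scaling factor.
scale = max(0, 1 - 0.66/8.5195) = 0.9225
Step 3: prox(x) = [-4.9965, 6.0668]
||prox(x)|| = 7.8595
Step 4: Proximal objective.
0.5*||prox-x||^2 = 0.2178
lambda*||prox|| = 5.1873
Total = 5.4051


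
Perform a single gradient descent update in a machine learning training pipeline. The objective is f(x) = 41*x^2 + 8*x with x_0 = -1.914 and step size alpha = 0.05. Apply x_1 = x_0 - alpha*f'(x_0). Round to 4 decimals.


We compute the gradient at x_0 and apply the update.
f'(x) = 82*x + 8
f'(-1.914) = 82*-1.914 + 8 = -148.948
x_1 = -1.914 - 0.05*-148.948 = 5.5334


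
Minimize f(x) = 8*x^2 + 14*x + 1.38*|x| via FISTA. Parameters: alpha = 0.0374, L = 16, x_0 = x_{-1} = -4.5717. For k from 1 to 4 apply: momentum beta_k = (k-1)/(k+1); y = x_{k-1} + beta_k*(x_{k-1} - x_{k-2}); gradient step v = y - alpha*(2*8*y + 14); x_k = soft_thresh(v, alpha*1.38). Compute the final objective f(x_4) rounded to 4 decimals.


FISTA on f(x) = 8*x^2 + 14*x + 1.38*|x|
L = 16, alpha = 0.0374
Iteration 1: beta = 0.0, y = -4.5717 + 0.0*(-4.5717 + 4.5717) = -4.5717
  grad(y) = -59.1472, v = y - alpha*grad = -2.3596
  prox(v) = soft_thresh(-2.3596, 0.0516) = -2.308
Iteration 2: beta = 0.3333, y = -2.308 + 0.3333*(-2.308 + 4.5717) = -1.5534
  grad(y) = -10.8546, v = y - alpha*grad = -1.1474
  prox(v) = soft_thresh(-1.1474, 0.0516) = -1.0958
Iteration 3: beta = 0.5, y = -1.0958 + 0.5*(-1.0958 + 2.308) = -0.4898
  grad(y) = 6.1638, v = y - alpha*grad = -0.7203
  prox(v) = soft_thresh(-0.7203, 0.0516) = -0.6687
Iteration 4: beta = 0.6, y = -0.6687 + 0.6*(-0.6687 + 1.0958) = -0.4124
  grad(y) = 7.4019, v = y - alpha*grad = -0.6892
  prox(v) = soft_thresh(-0.6892, 0.0516) = -0.6376
f(x_4) = 8*(-0.6376)^2 + 14*(-0.6376) + 1.38*|-0.6376| = -4.7942


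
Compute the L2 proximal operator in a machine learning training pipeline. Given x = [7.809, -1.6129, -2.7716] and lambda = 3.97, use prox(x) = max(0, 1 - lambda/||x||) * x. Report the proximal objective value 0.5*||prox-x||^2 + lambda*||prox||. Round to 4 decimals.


Step 1: Compute ||x||.
||x|| = 8.4418
Step 2: Compute scaling factor.
scale = max(0, 1 - 3.97/8.4418) = 0.5297
Step 3: prox(x) = [4.1366, -0.8544, -1.4682]
||prox(x)|| = 4.4718
Step 4: Proximal objective.
0.5*||prox-x||^2 = 7.8805
lambda*||prox|| = 17.753
Total = 25.6334


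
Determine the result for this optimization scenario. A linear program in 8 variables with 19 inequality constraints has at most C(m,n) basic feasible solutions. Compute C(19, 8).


Each vertex corresponds to some choice of n active constraints out of m, so the number of vertices is at most C(m, n) = m! / (n!(m-n)!).
m = 19, n = 8
Numerator: 19 * 18 * 17 * 16 * 15 * 14 * 13 * 12
Denominator: 8! = 40320
C(19, 8) = 75582


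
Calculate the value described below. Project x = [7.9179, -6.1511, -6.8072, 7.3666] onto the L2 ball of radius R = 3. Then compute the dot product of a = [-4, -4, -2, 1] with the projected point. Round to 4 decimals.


Step 1: Compute ||x|| (intermediates to 6 decimals).
||x|| = sqrt(7.9179^2 + (-6.1511)^2 + (-6.8072)^2 + 7.3666^2) = 14.18217
Step 2: Project.
Since ||x|| > R, scale = R/||x|| = 3/14.18217 = 0.211533, proj(x) = scale * x
proj(x) = [1.674897, -1.301161, -1.439947, 1.558279]
Step 3: Dot product.
a^T * proj(x) = -4*1.674897 - 4*(-1.301161) - 2*(-1.439947) + 1*1.558279 = 2.9432


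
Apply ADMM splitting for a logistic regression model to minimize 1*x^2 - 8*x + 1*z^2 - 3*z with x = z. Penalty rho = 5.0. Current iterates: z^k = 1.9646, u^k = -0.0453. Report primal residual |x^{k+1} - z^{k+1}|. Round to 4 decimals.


ADMM iteration with rho = 5.0, z^k = 1.9646, u^k = -0.0453
Step 1: x-update.
Minimize 1*x^2 - 8*x + (5.0/2)*(x - 1.9646 - 0.0453)^2
FOC: (2*1 + 5.0)*x = 8 + 5.0*(1.9646 + 0.0453)
x^{k+1} = 2.5785
Step 2: z-update.
Minimize 1*z^2 - 3*z + (5.0/2)*(2.5785 - z - 0.0453)^2
FOC: (2*1 + 5.0)*z = 3 + 5.0*(2.5785 - 0.0453)
z^{k+1} = 2.238
Step 3: u-update.
u^{k+1} = -0.0453 + 2.5785 - 2.238 = 0.2952
Step 4: Primal residual = |2.5785 - 2.238| = 0.3405


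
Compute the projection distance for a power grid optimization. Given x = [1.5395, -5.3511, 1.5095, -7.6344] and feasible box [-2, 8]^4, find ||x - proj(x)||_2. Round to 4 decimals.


Project each component onto [-2, 8].
clip(1.5395) = 1.5395, clip(-5.3511) = -2.0, clip(1.5095) = 1.5095, clip(-7.6344) = -2.0
Projection = [1.5395, -2.0, 1.5095, -2.0]
Squared diffs: [0.0, 11.2299, 0.0, 31.7465]
Distance = sqrt(42.9764) = 6.5556


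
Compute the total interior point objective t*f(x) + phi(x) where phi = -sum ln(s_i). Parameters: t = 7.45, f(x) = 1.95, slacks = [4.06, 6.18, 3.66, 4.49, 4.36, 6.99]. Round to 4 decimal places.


Step 1: Compute log-barrier.
ln values: [1.4012, 1.8213, 1.2975, 1.5019, 1.4725, 1.9445]
phi = -(1.4012 + 1.8213 + 1.2975 + 1.5019 + 1.4725 + 1.9445) = -9.4388
Step 2: Compute augmented objective.
t*f(x) = 7.45*1.95 = 14.5275
Total = 14.5275 - 9.4388 = 5.0887
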